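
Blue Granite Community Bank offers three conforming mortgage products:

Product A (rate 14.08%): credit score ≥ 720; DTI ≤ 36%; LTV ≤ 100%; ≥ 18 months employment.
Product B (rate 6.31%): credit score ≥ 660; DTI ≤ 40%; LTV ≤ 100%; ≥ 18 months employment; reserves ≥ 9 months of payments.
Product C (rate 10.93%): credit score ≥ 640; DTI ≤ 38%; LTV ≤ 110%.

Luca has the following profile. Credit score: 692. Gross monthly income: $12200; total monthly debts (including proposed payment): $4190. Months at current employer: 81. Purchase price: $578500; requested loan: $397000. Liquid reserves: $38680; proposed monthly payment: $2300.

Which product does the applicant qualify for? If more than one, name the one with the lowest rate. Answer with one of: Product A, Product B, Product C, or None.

Product B

DTI = 4,190/12,200 = 34.3%.
LTV = 397,000/578,500 = 68.6%.
Reserves = 38,680/2,300 = 16.8 months.
Product A: score 692 < 720; DTI 34.3% ≤ 36%; LTV 68.6% ≤ 100%; employment 81 ≥ 18 mo → does not qualify.
Product B: score 692 ≥ 660; DTI 34.3% ≤ 40%; LTV 68.6% ≤ 100%; employment 81 ≥ 18 mo; reserves 16.8 ≥ 9 mo → qualifies.
Product C: score 692 ≥ 640; DTI 34.3% ≤ 38%; LTV 68.6% ≤ 110% → qualifies.
Qualifying: Product B, Product C. Lowest rate is 6.31% → Product B.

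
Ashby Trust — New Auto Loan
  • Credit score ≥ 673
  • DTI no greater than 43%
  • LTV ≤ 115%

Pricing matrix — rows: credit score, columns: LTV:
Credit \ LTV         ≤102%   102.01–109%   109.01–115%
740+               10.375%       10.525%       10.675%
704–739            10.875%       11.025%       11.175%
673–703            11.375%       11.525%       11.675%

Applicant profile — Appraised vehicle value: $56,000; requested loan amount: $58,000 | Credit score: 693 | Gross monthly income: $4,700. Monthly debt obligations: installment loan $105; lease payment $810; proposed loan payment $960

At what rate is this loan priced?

Credit score 693 ≥ 673; Total monthly debts = (105 + 810 + 960) = 1,875. Debt-to-income = 1,875/4,700 = 39.9% — meets 43% limit
LTV = 58,000/56,000 = 103.6% ≤ 115%
Row: 693 falls in 673–703. Column: 103.6% falls in 102.01–109%. Rate = 11.525%.

11.525%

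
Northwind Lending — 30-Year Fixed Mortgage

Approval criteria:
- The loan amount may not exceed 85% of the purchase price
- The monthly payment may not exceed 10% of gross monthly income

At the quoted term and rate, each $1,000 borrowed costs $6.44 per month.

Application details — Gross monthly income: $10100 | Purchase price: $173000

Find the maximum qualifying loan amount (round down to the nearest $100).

$147,000

Payment cap: 10% × $10,100 = $1,010/month.
At $6.44 per $1,000, that supports 1,010/6.44 × 1,000 ≈ $156,832 → $156,800.
LTV cap: 85% × $173,000 = $147,050 → $147,000.
Binding constraint: loan-to-value.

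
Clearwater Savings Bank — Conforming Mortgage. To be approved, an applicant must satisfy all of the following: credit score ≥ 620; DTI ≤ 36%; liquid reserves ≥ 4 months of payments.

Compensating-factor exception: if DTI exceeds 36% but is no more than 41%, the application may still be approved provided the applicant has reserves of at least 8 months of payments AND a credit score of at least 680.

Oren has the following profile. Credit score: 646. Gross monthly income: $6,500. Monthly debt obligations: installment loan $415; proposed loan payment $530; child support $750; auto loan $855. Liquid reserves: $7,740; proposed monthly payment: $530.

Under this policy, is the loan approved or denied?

Denied

Credit score 646 ≥ 620 (meets base)
Total debts = (415 + 530 + 750 + 855) = 2,550. DTI: 2,550 ÷ 6,500 = 39.2%, over the 36% base limit.
Reserves: 7,740 ÷ 530 = 14.6 months (meets 4-month minimum)
DTI 39.2% is within the 36%–41% exception band; checking compensating factors.
Override check — reserves: 14.6 mo (ok); score: 646 (below 680).
Compensating-factor requirement not fully met.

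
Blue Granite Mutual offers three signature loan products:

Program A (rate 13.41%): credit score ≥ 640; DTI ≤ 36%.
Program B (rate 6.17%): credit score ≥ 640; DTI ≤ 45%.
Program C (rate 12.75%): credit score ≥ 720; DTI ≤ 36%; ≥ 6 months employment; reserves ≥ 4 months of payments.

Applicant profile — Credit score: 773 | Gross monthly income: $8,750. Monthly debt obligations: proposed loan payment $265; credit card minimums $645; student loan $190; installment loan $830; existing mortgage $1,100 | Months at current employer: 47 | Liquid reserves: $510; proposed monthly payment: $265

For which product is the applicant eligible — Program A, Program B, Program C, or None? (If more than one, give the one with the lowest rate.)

Program B

Total debts = (265 + 645 + 190 + 830 + 1,100) = 3,030; DTI = 3,030/8,750 = 34.6%.
Reserves = 510/265 = 1.9 months.
Program A: score 773 ≥ 640; DTI 34.6% ≤ 36% → qualifies.
Program B: score 773 ≥ 640; DTI 34.6% ≤ 45% → qualifies.
Program C: score 773 ≥ 720; DTI 34.6% ≤ 36%; employment 47 ≥ 6 mo; reserves 1.9 < 4 mo → does not qualify.
Qualifying: Program A, Program B. Lowest rate is 6.17% → Program B.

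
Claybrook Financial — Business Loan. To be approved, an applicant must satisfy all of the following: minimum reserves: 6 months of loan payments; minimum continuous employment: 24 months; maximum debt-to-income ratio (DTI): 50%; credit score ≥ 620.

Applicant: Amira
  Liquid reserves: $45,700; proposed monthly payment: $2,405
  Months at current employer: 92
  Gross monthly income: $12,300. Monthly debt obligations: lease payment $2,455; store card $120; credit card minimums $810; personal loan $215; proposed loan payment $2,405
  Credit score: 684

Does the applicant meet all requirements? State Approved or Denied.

Approved

Reserves = 45,700/2,405 = 19.0 months ≥ 6
Employment 92 ≥ 24 months
Total monthly debts = (2,455 + 120 + 810 + 215 + 2,405) = 6,005. DTI = 6,005/12,300 = 48.8% ≤ 50%
Credit score 684 ≥ 620 (meets)
All criteria satisfied.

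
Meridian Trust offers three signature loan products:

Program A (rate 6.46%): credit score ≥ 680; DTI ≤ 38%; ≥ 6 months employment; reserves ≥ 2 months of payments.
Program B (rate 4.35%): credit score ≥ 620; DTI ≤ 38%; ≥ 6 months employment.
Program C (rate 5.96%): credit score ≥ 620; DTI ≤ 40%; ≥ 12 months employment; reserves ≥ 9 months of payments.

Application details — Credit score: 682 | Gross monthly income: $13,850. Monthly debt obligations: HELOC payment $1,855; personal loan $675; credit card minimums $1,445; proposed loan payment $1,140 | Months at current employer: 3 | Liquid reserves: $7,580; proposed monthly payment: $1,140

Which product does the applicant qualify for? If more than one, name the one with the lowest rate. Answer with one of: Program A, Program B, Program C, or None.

None

Total debts = (1,855 + 675 + 1,445 + 1,140) = 5,115; DTI = 5,115/13,850 = 36.9%.
Reserves = 7,580/1,140 = 6.6 months.
Program A: score 682 ≥ 680; DTI 36.9% ≤ 38%; employment 3 < 6 mo; reserves 6.6 ≥ 2 mo → does not qualify.
Program B: score 682 ≥ 620; DTI 36.9% ≤ 38%; employment 3 < 6 mo → does not qualify.
Program C: score 682 ≥ 620; DTI 36.9% ≤ 40%; employment 3 < 12 mo; reserves 6.6 < 9 mo → does not qualify.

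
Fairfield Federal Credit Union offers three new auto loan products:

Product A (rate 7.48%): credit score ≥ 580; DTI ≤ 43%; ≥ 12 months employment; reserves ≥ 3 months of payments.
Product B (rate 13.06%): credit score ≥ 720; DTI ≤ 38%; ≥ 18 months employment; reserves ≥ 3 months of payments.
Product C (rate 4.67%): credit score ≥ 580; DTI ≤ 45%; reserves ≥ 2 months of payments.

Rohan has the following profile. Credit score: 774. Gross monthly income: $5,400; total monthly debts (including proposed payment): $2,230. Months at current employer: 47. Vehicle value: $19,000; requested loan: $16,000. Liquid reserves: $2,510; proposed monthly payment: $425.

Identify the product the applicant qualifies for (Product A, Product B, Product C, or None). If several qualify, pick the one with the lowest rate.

Product C

DTI = 2,230/5,400 = 41.3%.
LTV = 16,000/19,000 = 84.2%.
Reserves = 2,510/425 = 5.9 months.
Product A: score 774 ≥ 580; DTI 41.3% ≤ 43%; employment 47 ≥ 12 mo; reserves 5.9 ≥ 3 mo → qualifies.
Product B: score 774 ≥ 720; DTI 41.3% > 38%; employment 47 ≥ 18 mo; reserves 5.9 ≥ 3 mo → does not qualify.
Product C: score 774 ≥ 580; DTI 41.3% ≤ 45%; reserves 5.9 ≥ 2 mo → qualifies.
Qualifying: Product A, Product C. Lowest rate is 4.67% → Product C.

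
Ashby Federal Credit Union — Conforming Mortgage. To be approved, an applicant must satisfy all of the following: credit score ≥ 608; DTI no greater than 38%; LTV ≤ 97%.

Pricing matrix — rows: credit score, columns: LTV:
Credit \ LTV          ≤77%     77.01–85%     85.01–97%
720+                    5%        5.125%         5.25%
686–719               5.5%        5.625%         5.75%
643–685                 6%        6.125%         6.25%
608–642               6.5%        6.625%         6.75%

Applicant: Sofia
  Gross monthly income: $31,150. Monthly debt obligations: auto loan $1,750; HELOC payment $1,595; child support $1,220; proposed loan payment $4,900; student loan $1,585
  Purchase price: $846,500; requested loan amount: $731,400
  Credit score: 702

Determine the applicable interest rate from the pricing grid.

Credit score 702 ≥ 608; Total monthly debts = (1,750 + 1,595 + 1,220 + 4,900 + 1,585) = 11,050. DTI = 11,050/31,150 = 35.5% ≤ 38%
LTV = 731,400/846,500 = 86.4% ≤ 97%
Credit 702 → row 686–719; LTV 86.4% → column 85.01–97%. Grid cell → 5.75%.

5.75%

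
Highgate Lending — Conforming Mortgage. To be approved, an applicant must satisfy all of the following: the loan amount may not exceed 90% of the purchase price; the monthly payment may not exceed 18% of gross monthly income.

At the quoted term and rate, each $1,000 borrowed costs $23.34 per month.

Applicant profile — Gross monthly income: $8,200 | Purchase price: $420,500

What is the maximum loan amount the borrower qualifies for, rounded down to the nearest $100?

Payment cap: 18% × $8,200 = $1,476/month.
At $23.34 per $1,000, that supports 1,476/23.34 × 1,000 ≈ $63,239 → $63,200.
LTV cap: 90% × $420,500 = $378,450 → $378,400.
Binding constraint: payment-to-income.

$63,200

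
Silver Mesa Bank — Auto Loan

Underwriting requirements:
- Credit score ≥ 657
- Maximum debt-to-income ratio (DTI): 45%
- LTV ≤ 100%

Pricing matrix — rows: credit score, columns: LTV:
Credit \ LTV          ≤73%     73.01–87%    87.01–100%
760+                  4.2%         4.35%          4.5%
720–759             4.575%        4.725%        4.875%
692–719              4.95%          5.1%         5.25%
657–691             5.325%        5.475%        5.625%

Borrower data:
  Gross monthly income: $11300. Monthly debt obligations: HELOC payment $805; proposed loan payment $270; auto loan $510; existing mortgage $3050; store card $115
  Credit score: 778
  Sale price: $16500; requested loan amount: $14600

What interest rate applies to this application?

4.5%

Credit score 778 ≥ 657; Total monthly debts = (805 + 270 + 510 + 3,050 + 115) = 4,750. DTI: 4,750 ÷ 11,300 = 42%, within the 45% cap
Loan-to-value = 14,600/16,500 = 88.5% — pass (100% max)
Score 778 is in the 760+ band; LTV 88.5% is in the 87.01–100% band → 4.5%.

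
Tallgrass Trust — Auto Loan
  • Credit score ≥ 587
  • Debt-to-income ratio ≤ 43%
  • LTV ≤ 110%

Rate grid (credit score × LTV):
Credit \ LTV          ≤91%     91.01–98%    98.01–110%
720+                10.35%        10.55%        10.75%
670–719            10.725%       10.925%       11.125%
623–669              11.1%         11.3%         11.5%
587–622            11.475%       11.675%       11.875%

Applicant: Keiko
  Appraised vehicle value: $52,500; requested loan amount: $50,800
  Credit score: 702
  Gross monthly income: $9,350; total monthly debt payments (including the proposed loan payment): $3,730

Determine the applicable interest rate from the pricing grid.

10.925%

Credit score 702 ≥ 587; DTI = 3,730/9,350 = 39.9% ≤ 43%
LTV = 50,800/52,500 = 96.8% ≤ 110%
Row: 702 falls in 670–719. Column: 96.8% falls in 91.01–98%. Rate = 10.925%.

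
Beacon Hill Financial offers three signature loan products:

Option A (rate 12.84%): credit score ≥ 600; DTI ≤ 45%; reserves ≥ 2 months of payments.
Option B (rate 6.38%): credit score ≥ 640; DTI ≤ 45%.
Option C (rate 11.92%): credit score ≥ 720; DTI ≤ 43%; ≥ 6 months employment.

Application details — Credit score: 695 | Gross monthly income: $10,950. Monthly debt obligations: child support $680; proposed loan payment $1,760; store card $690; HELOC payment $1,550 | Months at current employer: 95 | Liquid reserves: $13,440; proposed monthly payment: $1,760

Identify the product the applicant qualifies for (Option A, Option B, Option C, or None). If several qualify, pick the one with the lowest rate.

Total debts = (680 + 1,760 + 690 + 1,550) = 4,680; DTI = 4,680/10,950 = 42.7%.
Reserves = 13,440/1,760 = 7.6 months.
Option A: score 695 ≥ 600; DTI 42.7% ≤ 45%; reserves 7.6 ≥ 2 mo → qualifies.
Option B: score 695 ≥ 640; DTI 42.7% ≤ 45% → qualifies.
Option C: score 695 < 720; DTI 42.7% ≤ 43%; employment 95 ≥ 6 mo → does not qualify.
Qualifying: Option A, Option B. Lowest rate is 6.38% → Option B.

Option B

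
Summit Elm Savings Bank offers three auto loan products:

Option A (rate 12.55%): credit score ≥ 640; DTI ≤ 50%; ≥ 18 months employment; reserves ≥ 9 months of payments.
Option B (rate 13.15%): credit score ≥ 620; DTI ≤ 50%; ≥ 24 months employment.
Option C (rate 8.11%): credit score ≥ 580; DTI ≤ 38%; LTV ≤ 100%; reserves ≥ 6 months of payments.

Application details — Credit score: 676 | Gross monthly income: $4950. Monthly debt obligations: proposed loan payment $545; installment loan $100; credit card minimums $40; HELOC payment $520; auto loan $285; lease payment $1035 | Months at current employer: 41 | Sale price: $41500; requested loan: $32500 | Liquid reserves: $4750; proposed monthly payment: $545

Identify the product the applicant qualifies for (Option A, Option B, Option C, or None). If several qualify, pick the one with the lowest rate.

Total debts = (545 + 100 + 40 + 520 + 285 + 1,035) = 2,525; DTI = 2,525/4,950 = 51%.
LTV = 32,500/41,500 = 78.3%.
Reserves = 4,750/545 = 8.7 months.
Option A: score 676 ≥ 640; DTI 51% > 50%; employment 41 ≥ 18 mo; reserves 8.7 < 9 mo → does not qualify.
Option B: score 676 ≥ 620; DTI 51% > 50%; employment 41 ≥ 24 mo → does not qualify.
Option C: score 676 ≥ 580; DTI 51% > 38%; LTV 78.3% ≤ 100%; reserves 8.7 ≥ 6 mo → does not qualify.

None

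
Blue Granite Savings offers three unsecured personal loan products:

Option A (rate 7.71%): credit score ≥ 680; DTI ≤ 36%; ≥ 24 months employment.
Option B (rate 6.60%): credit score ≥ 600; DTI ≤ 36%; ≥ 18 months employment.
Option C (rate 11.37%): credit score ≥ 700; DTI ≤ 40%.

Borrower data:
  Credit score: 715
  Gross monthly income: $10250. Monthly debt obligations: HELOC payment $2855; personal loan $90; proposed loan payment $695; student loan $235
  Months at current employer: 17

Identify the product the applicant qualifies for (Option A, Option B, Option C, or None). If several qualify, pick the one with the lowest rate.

Total debts = (2,855 + 90 + 695 + 235) = 3,875; DTI = 3,875/10,250 = 37.8%.
Option A: score 715 ≥ 680; DTI 37.8% > 36%; employment 17 < 24 mo → does not qualify.
Option B: score 715 ≥ 600; DTI 37.8% > 36%; employment 17 < 18 mo → does not qualify.
Option C: score 715 ≥ 700; DTI 37.8% ≤ 40% → qualifies.

Option C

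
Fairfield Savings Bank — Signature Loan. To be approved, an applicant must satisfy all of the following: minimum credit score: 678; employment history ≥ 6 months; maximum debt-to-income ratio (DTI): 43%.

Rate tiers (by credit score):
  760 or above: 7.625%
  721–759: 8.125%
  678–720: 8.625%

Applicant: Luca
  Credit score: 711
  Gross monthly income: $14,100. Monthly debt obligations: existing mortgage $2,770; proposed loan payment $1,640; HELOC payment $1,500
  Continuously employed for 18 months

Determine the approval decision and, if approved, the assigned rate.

Approved at 8.625%

Credit score 711 ≥ 678 (meets minimum)
Total monthly debts = (2,770 + 1,640 + 1,500) = 5,910. Debt-to-income = 5,910/14,100 = 41.9% — meets 43% limit
Employment 18 ≥ 6 months
All requirements met. Score 711 falls in the 678–720 tier → 8.625%.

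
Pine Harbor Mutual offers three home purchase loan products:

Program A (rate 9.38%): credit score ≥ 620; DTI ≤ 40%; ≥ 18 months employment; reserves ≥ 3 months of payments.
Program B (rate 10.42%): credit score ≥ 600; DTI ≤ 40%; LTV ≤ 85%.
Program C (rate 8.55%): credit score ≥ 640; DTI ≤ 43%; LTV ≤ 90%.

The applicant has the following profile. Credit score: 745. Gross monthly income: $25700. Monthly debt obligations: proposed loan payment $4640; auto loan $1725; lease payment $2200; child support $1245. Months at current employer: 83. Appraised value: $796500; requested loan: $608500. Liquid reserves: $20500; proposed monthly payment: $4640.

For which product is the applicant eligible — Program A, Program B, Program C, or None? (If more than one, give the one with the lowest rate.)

Program C

Total debts = (4,640 + 1,725 + 2,200 + 1,245) = 9,810; DTI = 9,810/25,700 = 38.2%.
LTV = 608,500/796,500 = 76.4%.
Reserves = 20,500/4,640 = 4.4 months.
Program A: score 745 ≥ 620; DTI 38.2% ≤ 40%; employment 83 ≥ 18 mo; reserves 4.4 ≥ 3 mo → qualifies.
Program B: score 745 ≥ 600; DTI 38.2% ≤ 40%; LTV 76.4% ≤ 85% → qualifies.
Program C: score 745 ≥ 640; DTI 38.2% ≤ 43%; LTV 76.4% ≤ 90% → qualifies.
Qualifying: Program A, Program B, Program C. Lowest rate is 8.55% → Program C.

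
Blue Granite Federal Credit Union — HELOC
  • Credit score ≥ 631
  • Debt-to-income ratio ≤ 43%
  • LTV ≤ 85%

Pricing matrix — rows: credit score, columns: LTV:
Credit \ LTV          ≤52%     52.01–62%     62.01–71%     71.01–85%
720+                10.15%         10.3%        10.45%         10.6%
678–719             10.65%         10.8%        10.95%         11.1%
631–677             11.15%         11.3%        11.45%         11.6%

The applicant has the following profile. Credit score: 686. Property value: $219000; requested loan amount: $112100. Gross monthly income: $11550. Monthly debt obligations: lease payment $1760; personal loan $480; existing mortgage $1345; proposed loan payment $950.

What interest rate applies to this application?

Credit score 686 ≥ 631; Total monthly debts = (1,760 + 480 + 1,345 + 950) = 4,535. DTI = 4,535/11,550 = 39.3% ≤ 43%
LTV: 112,100 ÷ 219,000 = 51.2%, within 85% cap
Score 686 is in the 678–719 band; LTV 51.2% is in the ≤52% band → 10.65%.

10.65%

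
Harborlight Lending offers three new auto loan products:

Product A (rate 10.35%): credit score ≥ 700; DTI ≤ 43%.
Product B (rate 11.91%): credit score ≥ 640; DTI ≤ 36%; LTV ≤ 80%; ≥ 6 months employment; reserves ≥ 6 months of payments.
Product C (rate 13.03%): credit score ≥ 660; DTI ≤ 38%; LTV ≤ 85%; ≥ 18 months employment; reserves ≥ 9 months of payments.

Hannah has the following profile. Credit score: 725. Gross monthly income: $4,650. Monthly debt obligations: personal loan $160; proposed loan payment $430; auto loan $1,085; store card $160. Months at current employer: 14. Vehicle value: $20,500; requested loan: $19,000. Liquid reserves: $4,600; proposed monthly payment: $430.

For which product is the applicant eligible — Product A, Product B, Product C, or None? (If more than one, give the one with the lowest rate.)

Product A

Total debts = (160 + 430 + 1,085 + 160) = 1,835; DTI = 1,835/4,650 = 39.5%.
LTV = 19,000/20,500 = 92.7%.
Reserves = 4,600/430 = 10.7 months.
Product A: score 725 ≥ 700; DTI 39.5% ≤ 43% → qualifies.
Product B: score 725 ≥ 640; DTI 39.5% > 36%; LTV 92.7% > 80%; employment 14 ≥ 6 mo; reserves 10.7 ≥ 6 mo → does not qualify.
Product C: score 725 ≥ 660; DTI 39.5% > 38%; LTV 92.7% > 85%; employment 14 < 18 mo; reserves 10.7 ≥ 9 mo → does not qualify.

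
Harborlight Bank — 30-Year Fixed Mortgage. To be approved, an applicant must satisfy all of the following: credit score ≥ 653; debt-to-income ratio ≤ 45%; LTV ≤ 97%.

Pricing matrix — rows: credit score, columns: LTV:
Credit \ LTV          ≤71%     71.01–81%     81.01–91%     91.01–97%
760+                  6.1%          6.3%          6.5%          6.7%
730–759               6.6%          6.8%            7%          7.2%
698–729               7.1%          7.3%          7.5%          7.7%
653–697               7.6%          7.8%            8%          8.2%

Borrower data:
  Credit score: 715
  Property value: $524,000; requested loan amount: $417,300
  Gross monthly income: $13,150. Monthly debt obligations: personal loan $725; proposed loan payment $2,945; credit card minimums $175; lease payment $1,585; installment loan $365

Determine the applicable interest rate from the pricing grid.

Credit score 715 ≥ 653; Total monthly debts = (725 + 2,945 + 175 + 1,585 + 365) = 5,795. Debt-to-income = 5,795/13,150 = 44.1% — meets 45% limit
Loan-to-value = 417,300/524,000 = 79.6% — pass (97% max)
Row: 715 falls in 698–729. Column: 79.6% falls in 71.01–81%. Rate = 7.3%.

7.3%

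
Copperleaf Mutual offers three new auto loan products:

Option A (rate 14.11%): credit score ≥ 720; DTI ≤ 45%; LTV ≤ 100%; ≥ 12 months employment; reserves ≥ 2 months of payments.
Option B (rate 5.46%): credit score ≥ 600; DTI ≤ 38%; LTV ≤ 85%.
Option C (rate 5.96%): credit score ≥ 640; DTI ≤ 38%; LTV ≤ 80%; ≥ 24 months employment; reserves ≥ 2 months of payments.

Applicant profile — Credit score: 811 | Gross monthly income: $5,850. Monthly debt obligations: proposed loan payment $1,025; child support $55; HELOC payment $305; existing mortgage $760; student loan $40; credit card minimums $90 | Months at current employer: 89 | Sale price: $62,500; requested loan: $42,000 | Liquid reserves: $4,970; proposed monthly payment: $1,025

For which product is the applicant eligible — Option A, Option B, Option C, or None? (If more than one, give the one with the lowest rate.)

Option A

Total debts = (1,025 + 55 + 305 + 760 + 40 + 90) = 2,275; DTI = 2,275/5,850 = 38.9%.
LTV = 42,000/62,500 = 67.2%.
Reserves = 4,970/1,025 = 4.8 months.
Option A: score 811 ≥ 720; DTI 38.9% ≤ 45%; LTV 67.2% ≤ 100%; employment 89 ≥ 12 mo; reserves 4.8 ≥ 2 mo → qualifies.
Option B: score 811 ≥ 600; DTI 38.9% > 38%; LTV 67.2% ≤ 85% → does not qualify.
Option C: score 811 ≥ 640; DTI 38.9% > 38%; LTV 67.2% ≤ 80%; employment 89 ≥ 24 mo; reserves 4.8 ≥ 2 mo → does not qualify.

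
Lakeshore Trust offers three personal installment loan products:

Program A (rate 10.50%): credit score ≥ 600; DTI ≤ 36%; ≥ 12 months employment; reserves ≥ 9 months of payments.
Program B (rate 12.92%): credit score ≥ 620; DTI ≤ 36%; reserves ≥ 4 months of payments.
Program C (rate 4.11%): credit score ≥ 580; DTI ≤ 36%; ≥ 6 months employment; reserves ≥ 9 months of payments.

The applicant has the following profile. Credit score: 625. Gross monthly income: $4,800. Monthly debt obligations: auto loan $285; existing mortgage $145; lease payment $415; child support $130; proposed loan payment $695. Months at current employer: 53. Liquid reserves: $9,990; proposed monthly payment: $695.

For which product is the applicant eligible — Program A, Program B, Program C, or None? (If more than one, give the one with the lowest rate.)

Total debts = (285 + 145 + 415 + 130 + 695) = 1,670; DTI = 1,670/4,800 = 34.8%.
Reserves = 9,990/695 = 14.4 months.
Program A: score 625 ≥ 600; DTI 34.8% ≤ 36%; employment 53 ≥ 12 mo; reserves 14.4 ≥ 9 mo → qualifies.
Program B: score 625 ≥ 620; DTI 34.8% ≤ 36%; reserves 14.4 ≥ 4 mo → qualifies.
Program C: score 625 ≥ 580; DTI 34.8% ≤ 36%; employment 53 ≥ 6 mo; reserves 14.4 ≥ 9 mo → qualifies.
Qualifying: Program A, Program B, Program C. Lowest rate is 4.11% → Program C.

Program C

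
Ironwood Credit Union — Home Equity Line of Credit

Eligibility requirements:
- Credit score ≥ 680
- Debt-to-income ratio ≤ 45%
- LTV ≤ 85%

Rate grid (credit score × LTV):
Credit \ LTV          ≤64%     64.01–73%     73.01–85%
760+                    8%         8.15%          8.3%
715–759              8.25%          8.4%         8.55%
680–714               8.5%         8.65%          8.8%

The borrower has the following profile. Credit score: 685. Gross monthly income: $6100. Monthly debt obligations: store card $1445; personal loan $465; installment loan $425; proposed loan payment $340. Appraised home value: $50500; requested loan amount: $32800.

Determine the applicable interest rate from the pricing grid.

8.65%

Credit score 685 ≥ 680; Total monthly debts = (1,445 + 465 + 425 + 340) = 2,675. DTI = 2,675/6,100 = 43.9% ≤ 45%
LTV = 32,800/50,500 = 65% ≤ 85%
Row: 685 falls in 680–714. Column: 65% falls in 64.01–73%. Rate = 8.65%.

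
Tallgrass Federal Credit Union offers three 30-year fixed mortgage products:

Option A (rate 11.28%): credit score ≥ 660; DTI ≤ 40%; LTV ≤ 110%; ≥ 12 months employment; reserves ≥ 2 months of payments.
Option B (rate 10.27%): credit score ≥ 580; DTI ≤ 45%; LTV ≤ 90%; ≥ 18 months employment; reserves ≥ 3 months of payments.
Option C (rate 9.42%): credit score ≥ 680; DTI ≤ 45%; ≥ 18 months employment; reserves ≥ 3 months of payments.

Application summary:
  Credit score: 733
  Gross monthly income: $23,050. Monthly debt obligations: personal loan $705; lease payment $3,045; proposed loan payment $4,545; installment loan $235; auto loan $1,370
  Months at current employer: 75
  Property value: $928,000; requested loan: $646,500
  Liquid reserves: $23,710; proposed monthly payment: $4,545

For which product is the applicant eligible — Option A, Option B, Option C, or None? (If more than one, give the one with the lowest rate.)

Option C

Total debts = (705 + 3,045 + 4,545 + 235 + 1,370) = 9,900; DTI = 9,900/23,050 = 43%.
LTV = 646,500/928,000 = 69.7%.
Reserves = 23,710/4,545 = 5.2 months.
Option A: score 733 ≥ 660; DTI 43% > 40%; LTV 69.7% ≤ 110%; employment 75 ≥ 12 mo; reserves 5.2 ≥ 2 mo → does not qualify.
Option B: score 733 ≥ 580; DTI 43% ≤ 45%; LTV 69.7% ≤ 90%; employment 75 ≥ 18 mo; reserves 5.2 ≥ 3 mo → qualifies.
Option C: score 733 ≥ 680; DTI 43% ≤ 45%; employment 75 ≥ 18 mo; reserves 5.2 ≥ 3 mo → qualifies.
Qualifying: Option B, Option C. Lowest rate is 9.42% → Option C.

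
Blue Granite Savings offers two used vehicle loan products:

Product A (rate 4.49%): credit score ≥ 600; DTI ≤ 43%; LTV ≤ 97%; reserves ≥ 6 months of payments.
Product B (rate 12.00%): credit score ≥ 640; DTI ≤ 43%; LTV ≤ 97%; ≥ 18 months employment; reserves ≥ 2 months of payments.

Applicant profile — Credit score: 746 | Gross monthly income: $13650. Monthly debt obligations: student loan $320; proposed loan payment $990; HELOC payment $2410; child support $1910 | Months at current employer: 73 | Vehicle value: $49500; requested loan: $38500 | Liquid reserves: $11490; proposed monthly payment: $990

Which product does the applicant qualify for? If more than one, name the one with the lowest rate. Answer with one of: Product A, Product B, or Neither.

Product A

Total debts = (320 + 990 + 2,410 + 1,910) = 5,630; DTI = 5,630/13,650 = 41.2%.
LTV = 38,500/49,500 = 77.8%.
Reserves = 11,490/990 = 11.6 months.
Product A: score 746 ≥ 600; DTI 41.2% ≤ 43%; LTV 77.8% ≤ 97%; reserves 11.6 ≥ 6 mo → qualifies.
Product B: score 746 ≥ 640; DTI 41.2% ≤ 43%; LTV 77.8% ≤ 97%; employment 73 ≥ 18 mo; reserves 11.6 ≥ 2 mo → qualifies.
Qualifying: Product A, Product B. Lowest rate is 4.49% → Product A.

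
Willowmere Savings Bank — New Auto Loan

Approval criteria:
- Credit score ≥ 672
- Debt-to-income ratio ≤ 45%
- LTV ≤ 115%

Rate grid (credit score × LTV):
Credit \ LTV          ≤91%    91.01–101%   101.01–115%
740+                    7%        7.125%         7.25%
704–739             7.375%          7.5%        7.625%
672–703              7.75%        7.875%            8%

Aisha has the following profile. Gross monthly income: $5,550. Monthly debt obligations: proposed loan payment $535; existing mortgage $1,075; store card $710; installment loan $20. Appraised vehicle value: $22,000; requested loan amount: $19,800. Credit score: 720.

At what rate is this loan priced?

7.375%

Credit score 720 ≥ 672; Total monthly debts = (535 + 1,075 + 710 + 20) = 2,340. DTI: 2,340 ÷ 5,550 = 42.2%, within the 45% cap
LTV: 19,800 ÷ 22,000 = 90%, within 115% cap
Row: 720 falls in 704–739. Column: 90% falls in ≤91%. Rate = 7.375%.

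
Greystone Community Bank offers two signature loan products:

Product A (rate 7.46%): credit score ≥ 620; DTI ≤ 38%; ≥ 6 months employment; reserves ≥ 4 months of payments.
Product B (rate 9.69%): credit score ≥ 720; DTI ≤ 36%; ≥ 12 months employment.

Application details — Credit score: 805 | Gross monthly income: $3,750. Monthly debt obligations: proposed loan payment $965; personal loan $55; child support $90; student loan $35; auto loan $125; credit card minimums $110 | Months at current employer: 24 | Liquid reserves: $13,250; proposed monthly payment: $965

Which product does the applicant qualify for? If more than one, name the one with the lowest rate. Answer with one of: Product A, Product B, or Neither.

Product A

Total debts = (965 + 55 + 90 + 35 + 125 + 110) = 1,380; DTI = 1,380/3,750 = 36.8%.
Reserves = 13,250/965 = 13.7 months.
Product A: score 805 ≥ 620; DTI 36.8% ≤ 38%; employment 24 ≥ 6 mo; reserves 13.7 ≥ 4 mo → qualifies.
Product B: score 805 ≥ 720; DTI 36.8% > 36%; employment 24 ≥ 12 mo → does not qualify.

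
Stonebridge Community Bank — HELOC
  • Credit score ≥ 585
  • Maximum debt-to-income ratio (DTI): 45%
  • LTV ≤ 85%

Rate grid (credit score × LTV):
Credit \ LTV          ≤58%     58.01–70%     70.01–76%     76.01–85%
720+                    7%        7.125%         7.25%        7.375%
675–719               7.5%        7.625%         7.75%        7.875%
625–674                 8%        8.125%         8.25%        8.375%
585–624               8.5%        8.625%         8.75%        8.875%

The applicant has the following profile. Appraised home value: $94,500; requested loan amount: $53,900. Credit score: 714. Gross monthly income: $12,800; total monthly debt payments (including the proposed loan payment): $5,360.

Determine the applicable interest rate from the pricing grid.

Credit score 714 ≥ 585; DTI: 5,360 ÷ 12,800 = 41.9%, within the 45% cap
LTV = 53,900/94,500 = 57% ≤ 85%
Credit 714 → row 675–719; LTV 57% → column ≤58%. Grid cell → 7.5%.

7.5%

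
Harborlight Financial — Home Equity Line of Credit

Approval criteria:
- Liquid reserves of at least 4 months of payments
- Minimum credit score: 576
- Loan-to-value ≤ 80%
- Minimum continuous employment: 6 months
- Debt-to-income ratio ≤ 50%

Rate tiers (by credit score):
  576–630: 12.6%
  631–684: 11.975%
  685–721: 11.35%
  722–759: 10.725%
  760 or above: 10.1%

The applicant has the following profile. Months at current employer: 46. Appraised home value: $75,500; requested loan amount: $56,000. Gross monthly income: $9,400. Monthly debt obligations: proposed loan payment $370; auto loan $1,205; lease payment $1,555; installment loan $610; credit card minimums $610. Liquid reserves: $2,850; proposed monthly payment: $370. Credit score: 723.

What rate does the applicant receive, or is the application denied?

Approved at 10.725%

Credit score 723 ≥ 576 (meets minimum)
Liquid reserves cover 2,850/370 = 7.7 months — ≥ 4 required
Total monthly debts = (370 + 1,205 + 1,555 + 610 + 610) = 4,350. DTI: 4,350 ÷ 9,400 = 46.3%, within the 50% cap
Employment 46 ≥ 6 months
LTV = 56,000/75,500 = 74.2% ≤ 80%
All requirements met. Score 723 falls in the 722–759 tier → 10.725%.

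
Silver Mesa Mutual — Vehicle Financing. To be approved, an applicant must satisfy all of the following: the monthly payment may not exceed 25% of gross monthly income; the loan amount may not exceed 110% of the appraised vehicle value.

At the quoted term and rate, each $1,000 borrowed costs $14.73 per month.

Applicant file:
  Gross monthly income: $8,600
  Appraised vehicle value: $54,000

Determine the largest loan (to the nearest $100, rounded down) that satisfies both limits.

Payment cap: 25% × $8,600 = $2,150/month.
At $14.73 per $1,000, that supports 2,150/14.73 × 1,000 ≈ $145,960 → $145,900.
LTV cap: 110% × $54,000 = $59,400 → $59,400.
Binding constraint: loan-to-value.

$59,400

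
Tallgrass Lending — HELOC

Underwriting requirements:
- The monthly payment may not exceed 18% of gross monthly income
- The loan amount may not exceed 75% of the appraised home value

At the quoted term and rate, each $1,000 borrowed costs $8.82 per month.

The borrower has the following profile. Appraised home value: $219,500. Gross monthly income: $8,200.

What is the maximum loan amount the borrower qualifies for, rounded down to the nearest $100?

Payment cap: 18% × $8,200 = $1,476/month.
At $8.82 per $1,000, that supports 1,476/8.82 × 1,000 ≈ $167,346 → $167,300.
LTV cap: 75% × $219,500 = $164,625 → $164,600.
Binding constraint: loan-to-value.

$164,600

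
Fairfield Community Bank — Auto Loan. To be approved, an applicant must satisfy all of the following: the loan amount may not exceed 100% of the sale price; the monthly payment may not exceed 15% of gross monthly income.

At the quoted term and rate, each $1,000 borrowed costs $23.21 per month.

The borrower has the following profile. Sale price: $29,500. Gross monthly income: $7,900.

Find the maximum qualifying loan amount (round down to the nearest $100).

Payment cap: 15% × $7,900 = $1,185/month.
At $23.21 per $1,000, that supports 1,185/23.21 × 1,000 ≈ $51,055 → $51,000.
LTV cap: 100% × $29,500 = $29,500 → $29,500.
Binding constraint: loan-to-value.

$29,500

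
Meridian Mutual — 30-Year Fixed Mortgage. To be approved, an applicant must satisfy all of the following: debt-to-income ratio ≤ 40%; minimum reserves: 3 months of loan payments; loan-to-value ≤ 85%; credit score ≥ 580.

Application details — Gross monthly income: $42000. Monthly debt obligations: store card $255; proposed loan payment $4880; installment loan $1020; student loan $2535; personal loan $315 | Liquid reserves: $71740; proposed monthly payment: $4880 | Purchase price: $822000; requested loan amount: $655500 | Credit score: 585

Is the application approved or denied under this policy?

Approved

Total monthly debts = (255 + 4,880 + 1,020 + 2,535 + 315) = 9,005. DTI = 9,005/42,000 = 21.4% ≤ 40%
Liquid reserves cover 71,740/4,880 = 14.7 months — ≥ 3 required
Loan-to-value = 655,500/822,000 = 79.7% — pass (85% max)
Credit score 585 ≥ 580 (meets)
All criteria satisfied.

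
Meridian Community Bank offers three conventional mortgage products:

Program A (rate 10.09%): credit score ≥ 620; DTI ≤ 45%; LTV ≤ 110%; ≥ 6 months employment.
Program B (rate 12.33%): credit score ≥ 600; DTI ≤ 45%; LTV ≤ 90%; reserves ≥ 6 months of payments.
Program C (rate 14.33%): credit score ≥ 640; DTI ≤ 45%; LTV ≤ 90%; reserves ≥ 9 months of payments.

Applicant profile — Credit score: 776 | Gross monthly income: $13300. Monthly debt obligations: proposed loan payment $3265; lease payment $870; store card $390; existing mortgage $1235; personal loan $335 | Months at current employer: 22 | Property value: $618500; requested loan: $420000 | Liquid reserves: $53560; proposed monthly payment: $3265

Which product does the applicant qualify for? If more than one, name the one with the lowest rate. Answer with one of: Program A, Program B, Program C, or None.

Total debts = (3,265 + 870 + 390 + 1,235 + 335) = 6,095; DTI = 6,095/13,300 = 45.8%.
LTV = 420,000/618,500 = 67.9%.
Reserves = 53,560/3,265 = 16.4 months.
Program A: score 776 ≥ 620; DTI 45.8% > 45%; LTV 67.9% ≤ 110%; employment 22 ≥ 6 mo → does not qualify.
Program B: score 776 ≥ 600; DTI 45.8% > 45%; LTV 67.9% ≤ 90%; reserves 16.4 ≥ 6 mo → does not qualify.
Program C: score 776 ≥ 640; DTI 45.8% > 45%; LTV 67.9% ≤ 90%; reserves 16.4 ≥ 9 mo → does not qualify.

None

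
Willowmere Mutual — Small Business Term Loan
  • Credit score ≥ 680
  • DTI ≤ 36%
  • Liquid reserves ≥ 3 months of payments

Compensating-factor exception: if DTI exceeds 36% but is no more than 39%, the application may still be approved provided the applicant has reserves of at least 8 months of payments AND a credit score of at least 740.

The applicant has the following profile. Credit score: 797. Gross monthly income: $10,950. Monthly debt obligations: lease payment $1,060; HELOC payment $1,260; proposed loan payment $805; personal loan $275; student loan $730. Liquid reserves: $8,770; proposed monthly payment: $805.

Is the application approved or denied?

Approved

Credit score 797 ≥ 680 (meets base)
Total debts = (1,060 + 1,260 + 805 + 275 + 730) = 4,130. DTI = 4,130/10,950 = 37.7% > 36% — standard DTI limit exceeded.
Liquid reserves cover 8,770/805 = 10.9 months — ≥ 3 required
DTI 37.7% is within the 36%–39% exception band; checking compensating factors.
Reserves 10.9 ≥ 8 months; credit score 797 ≥ 740.
Both compensating conditions met → exception applies.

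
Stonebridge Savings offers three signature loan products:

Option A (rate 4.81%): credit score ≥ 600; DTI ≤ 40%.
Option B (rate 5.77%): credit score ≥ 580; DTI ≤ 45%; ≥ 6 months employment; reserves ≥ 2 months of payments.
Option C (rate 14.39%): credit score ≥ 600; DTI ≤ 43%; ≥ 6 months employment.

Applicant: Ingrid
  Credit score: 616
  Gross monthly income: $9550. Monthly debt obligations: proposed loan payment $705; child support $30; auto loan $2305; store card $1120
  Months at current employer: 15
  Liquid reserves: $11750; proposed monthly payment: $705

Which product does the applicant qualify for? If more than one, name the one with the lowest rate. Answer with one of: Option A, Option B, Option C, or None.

Total debts = (705 + 30 + 2,305 + 1,120) = 4,160; DTI = 4,160/9,550 = 43.6%.
Reserves = 11,750/705 = 16.7 months.
Option A: score 616 ≥ 600; DTI 43.6% > 40% → does not qualify.
Option B: score 616 ≥ 580; DTI 43.6% ≤ 45%; employment 15 ≥ 6 mo; reserves 16.7 ≥ 2 mo → qualifies.
Option C: score 616 ≥ 600; DTI 43.6% > 43%; employment 15 ≥ 6 mo → does not qualify.

Option B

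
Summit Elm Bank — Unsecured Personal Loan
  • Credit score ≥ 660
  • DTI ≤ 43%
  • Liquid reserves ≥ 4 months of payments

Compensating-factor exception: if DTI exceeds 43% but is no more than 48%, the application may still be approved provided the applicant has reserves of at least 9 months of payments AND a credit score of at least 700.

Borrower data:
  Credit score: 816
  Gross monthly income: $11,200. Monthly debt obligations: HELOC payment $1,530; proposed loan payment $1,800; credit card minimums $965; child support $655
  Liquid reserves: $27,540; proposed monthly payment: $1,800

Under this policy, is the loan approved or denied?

Credit score 816 ≥ 660 (meets base)
Total debts = (1,530 + 1,800 + 965 + 655) = 4,950. DTI = 4,950/11,200 = 44.2% > 43% — standard DTI limit exceeded.
Liquid reserves cover 27,540/1,800 = 15.3 months — ≥ 4 required
44.2% falls in the override range (43%–48%), so the compensating-factor test applies.
Override check — reserves: 15.3 mo (ok); score: 816 (ok).
Both compensating conditions met → exception applies.

Approved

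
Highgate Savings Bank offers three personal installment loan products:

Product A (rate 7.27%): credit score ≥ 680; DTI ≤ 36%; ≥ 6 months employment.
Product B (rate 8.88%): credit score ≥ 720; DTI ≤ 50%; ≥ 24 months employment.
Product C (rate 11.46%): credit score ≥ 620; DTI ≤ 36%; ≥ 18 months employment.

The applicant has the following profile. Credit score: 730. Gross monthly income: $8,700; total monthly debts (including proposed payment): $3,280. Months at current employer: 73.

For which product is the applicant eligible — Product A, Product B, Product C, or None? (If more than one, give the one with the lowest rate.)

Product B

DTI = 3,280/8,700 = 37.7%.
Product A: score 730 ≥ 680; DTI 37.7% > 36%; employment 73 ≥ 6 mo → does not qualify.
Product B: score 730 ≥ 720; DTI 37.7% ≤ 50%; employment 73 ≥ 24 mo → qualifies.
Product C: score 730 ≥ 620; DTI 37.7% > 36%; employment 73 ≥ 18 mo → does not qualify.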